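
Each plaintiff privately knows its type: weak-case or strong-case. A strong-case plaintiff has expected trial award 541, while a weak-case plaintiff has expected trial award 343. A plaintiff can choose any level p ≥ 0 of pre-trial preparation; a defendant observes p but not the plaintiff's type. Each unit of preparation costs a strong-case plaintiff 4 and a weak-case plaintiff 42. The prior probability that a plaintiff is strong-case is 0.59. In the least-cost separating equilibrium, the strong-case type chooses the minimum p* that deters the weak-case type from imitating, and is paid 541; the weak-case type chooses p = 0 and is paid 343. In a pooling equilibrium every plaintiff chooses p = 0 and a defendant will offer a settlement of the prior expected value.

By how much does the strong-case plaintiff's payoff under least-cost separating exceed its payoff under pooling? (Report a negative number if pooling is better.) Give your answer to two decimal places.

Least-cost separating signal: p* solves 343 = 541 − 42·p*, so p* = (541 − 343)/42 ≈ 4.7143.
Strong-case type's separating payoff: 541 − 4 × p* = 541 − 4 × (541 − 343)/42 = 541 − 792/42 ≈ 522.1429.
Pooling payoff: 0.59 × 541 + 0.41 × 343 = 459.82.
Difference: 522.1429 − 459.82 = 62.3229, i.e. 62.32 to two decimal places.
The strong-case type prefers to separate.

62.32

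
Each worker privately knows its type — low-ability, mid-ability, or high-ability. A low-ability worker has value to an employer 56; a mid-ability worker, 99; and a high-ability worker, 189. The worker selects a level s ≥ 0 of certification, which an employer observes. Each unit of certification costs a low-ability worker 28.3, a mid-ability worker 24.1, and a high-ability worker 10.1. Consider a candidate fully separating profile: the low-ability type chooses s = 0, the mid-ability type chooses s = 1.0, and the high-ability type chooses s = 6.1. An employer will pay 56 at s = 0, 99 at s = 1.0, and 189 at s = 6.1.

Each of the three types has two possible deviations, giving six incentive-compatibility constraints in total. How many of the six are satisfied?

5

Low-ability (own payoff 56): to s=1.0 gives 99 − 28.3×1.0 = 70.7 → profitable ✗; to s=6.1 gives 189 − 28.3×6.1 = 16.37 → no gain ✓.
High-ability (own payoff 189 − 10.1×6.1 = 127.39): to s=0 gives 56 → no gain ✓; to s=1.0 gives 99 − 10.1×1.0 = 88.9 → no gain ✓.
Mid-ability (own payoff 99 − 24.1×1.0 = 74.9): to s=0 gives 56 → no gain ✓; to s=6.1 gives 189 − 24.1×6.1 = 41.99 → no gain ✓.
5 of the 6 constraints hold; not an equilibrium.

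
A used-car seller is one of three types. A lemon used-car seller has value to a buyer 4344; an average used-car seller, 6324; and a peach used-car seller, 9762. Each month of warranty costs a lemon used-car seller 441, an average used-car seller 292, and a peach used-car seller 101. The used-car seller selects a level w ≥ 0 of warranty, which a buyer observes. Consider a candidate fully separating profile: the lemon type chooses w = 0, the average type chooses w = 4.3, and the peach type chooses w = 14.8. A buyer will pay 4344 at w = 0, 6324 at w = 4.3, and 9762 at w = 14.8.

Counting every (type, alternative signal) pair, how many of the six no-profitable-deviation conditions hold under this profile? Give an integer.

Lemon (own payoff 4344): to w=4.3 gives 6324 − 441×4.3 = 4427.7 → profitable ✗; to w=14.8 gives 9762 − 441×14.8 = 3235.2 → no gain ✓.
Peach (own payoff 9762 − 101×14.8 = 8267.2): to w=0 gives 4344 → no gain ✓; to w=4.3 gives 6324 − 101×4.3 = 5889.7 → no gain ✓.
Average (own payoff 6324 − 292×4.3 = 5068.4): to w=0 gives 4344 → no gain ✓; to w=14.8 gives 9762 − 292×14.8 = 5440.4 → profitable ✗.
4 of the 6 constraints hold; not an equilibrium.

4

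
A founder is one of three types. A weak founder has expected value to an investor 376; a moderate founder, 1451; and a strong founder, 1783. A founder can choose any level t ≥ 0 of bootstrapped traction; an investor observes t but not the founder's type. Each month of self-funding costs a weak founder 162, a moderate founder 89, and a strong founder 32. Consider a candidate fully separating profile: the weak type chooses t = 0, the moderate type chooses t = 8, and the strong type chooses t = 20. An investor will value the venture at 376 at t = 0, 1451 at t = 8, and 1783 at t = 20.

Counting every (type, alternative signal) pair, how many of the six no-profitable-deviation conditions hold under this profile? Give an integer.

Weak (own payoff 376): to t=8 gives 1451 − 162×8 = 155 → no gain ✓; to t=20 gives 1783 − 162×20 = -1457 → no gain ✓.
Strong (own payoff 1783 − 32×20 = 1143): to t=0 gives 376 → no gain ✓; to t=8 gives 1451 − 32×8 = 1195 → profitable ✗.
Moderate (own payoff 1451 − 89×8 = 739): to t=0 gives 376 → no gain ✓; to t=20 gives 1783 − 89×20 = 3 → no gain ✓.
5 of the 6 constraints hold; not an equilibrium.

5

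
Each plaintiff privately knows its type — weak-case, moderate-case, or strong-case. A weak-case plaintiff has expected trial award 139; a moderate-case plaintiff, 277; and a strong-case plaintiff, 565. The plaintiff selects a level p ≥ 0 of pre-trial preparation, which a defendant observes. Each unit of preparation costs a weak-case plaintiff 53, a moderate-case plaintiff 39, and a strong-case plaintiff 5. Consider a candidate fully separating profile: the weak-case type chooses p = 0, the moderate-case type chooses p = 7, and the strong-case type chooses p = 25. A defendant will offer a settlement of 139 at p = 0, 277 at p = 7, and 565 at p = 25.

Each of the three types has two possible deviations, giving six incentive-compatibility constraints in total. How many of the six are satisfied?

Moderate-case (own payoff 277 − 39×7 = 4): to p=0 gives 139 → profitable ✗; to p=25 gives 565 − 39×25 = -410 → no gain ✓.
Strong-case (own payoff 565 − 5×25 = 440): to p=0 gives 139 → no gain ✓; to p=7 gives 277 − 5×7 = 242 → no gain ✓.
Weak-case (own payoff 139): to p=7 gives 277 − 53×7 = -94 → no gain ✓; to p=25 gives 565 − 53×25 = -760 → no gain ✓.
5 of the 6 constraints hold; not an equilibrium.

5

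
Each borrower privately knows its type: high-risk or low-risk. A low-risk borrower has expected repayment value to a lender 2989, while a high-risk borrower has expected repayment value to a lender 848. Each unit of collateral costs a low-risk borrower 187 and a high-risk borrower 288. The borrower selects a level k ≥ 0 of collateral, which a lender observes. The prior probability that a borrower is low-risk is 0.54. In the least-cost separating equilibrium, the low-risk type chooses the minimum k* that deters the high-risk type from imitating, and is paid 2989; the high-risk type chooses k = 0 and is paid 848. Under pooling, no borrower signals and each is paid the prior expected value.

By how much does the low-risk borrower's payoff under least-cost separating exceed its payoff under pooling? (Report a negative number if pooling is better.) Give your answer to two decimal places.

Least-cost separating signal: k* solves 848 = 2989 − 288·k*, so k* = (2989 − 848)/288 ≈ 7.4340.
Low-risk type's separating payoff: 2989 − 187 × k* = 2989 − 187 × (2989 − 848)/288 = 2989 − 400367/288 ≈ 1598.8368.
Pooling payoff: 0.54 × 2989 + 0.46 × 848 = 2004.14.
Difference: 1598.8368 − 2004.14 = -405.3032, i.e. -405.30 to two decimal places.
The low-risk type would prefer the pooling outcome.

-405.30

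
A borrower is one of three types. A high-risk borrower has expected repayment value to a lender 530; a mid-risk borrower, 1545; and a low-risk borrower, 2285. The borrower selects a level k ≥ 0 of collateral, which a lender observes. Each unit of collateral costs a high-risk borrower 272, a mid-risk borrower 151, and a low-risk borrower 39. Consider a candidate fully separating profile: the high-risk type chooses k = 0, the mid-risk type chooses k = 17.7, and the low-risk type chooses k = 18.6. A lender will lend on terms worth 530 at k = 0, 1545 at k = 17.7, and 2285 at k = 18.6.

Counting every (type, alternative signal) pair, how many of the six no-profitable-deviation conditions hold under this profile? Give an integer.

High-risk (own payoff 530): to k=17.7 gives 1545 − 272×17.7 = -3269.4 → no gain ✓; to k=18.6 gives 2285 − 272×18.6 = -2774.2 → no gain ✓.
Mid-risk (own payoff 1545 − 151×17.7 = -1127.7): to k=0 gives 530 → profitable ✗; to k=18.6 gives 2285 − 151×18.6 = -523.6 → profitable ✗.
Low-risk (own payoff 2285 − 39×18.6 = 1559.6): to k=0 gives 530 → no gain ✓; to k=17.7 gives 1545 − 39×17.7 = 854.7 → no gain ✓.
4 of the 6 constraints hold; not an equilibrium.

4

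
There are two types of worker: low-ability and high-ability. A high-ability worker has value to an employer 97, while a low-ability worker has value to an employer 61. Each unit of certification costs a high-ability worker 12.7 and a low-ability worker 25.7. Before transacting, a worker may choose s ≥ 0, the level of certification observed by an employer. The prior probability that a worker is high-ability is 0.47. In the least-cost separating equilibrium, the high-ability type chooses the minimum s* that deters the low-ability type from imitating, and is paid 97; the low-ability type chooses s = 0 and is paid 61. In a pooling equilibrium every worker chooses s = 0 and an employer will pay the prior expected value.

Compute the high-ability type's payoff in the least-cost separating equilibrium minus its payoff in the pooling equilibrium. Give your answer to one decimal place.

Least-cost separating signal: s* solves 61 = 97 − 25.7·s*, so s* = (97 − 61)/25.7 ≈ 1.4008.
High-ability type's separating payoff: 97 − 12.7 × s* = 97 − 12.7 × (97 − 61)/25.7 = 97 − 457.2/25.7 ≈ 79.210.
Pooling payoff: 0.47 × 97 + 0.53 × 61 = 77.92.
Difference: 79.210 − 77.92 = 1.29, i.e. 1.3 to one decimal place.
The high-ability type prefers to separate.

1.3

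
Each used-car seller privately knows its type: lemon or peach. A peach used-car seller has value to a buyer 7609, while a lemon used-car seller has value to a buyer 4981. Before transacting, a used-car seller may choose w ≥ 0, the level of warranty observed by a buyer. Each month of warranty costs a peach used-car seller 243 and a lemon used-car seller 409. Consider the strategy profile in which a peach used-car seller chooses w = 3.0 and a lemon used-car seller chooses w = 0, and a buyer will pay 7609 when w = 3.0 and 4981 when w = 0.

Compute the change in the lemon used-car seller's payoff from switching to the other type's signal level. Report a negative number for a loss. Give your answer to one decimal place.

Playing w = 0 the lemon used-car seller receives 4981.
Deviating to w = 3.0 brings payment 7609 at cost 409 × 3.0 = 1227, netting 6382.
Gain from deviating: 6382 − 4981 = 1401.0.
The gain is positive, so the lemon type's incentive-compatibility constraint is violated — this profile is not a separating equilibrium.

1401.0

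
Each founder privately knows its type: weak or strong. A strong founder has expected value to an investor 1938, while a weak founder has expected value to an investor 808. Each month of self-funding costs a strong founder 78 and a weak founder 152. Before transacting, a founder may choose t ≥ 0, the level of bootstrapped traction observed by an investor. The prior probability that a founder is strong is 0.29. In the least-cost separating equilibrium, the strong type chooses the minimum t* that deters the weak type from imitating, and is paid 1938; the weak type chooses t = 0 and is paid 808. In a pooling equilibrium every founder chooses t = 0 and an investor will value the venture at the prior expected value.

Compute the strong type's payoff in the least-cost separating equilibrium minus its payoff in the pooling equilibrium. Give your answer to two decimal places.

Least-cost separating signal: t* solves 808 = 1938 − 152·t*, so t* = (1938 − 808)/152 ≈ 7.4342.
Strong type's separating payoff: 1938 − 78 × t* = 1938 − 78 × (1938 − 808)/152 = 1938 − 88140/152 ≈ 1358.1316.
Pooling payoff: 0.29 × 1938 + 0.71 × 808 = 1135.7.
Difference: 1358.1316 − 1135.7 = 222.4316, i.e. 222.43 to two decimal places.
The strong type prefers to separate.

222.43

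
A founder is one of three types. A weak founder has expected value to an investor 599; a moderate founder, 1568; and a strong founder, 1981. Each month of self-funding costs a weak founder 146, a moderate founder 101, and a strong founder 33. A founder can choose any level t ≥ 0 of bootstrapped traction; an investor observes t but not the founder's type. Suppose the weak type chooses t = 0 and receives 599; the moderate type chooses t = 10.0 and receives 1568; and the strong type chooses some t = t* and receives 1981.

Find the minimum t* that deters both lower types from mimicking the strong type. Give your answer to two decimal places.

14.09

Moderate type (on-path payoff 1568 − 101×10.0 = 558) won't mimic when 558 ≥ 1981 − 101·t*, i.e. t* ≥ 14.09.
Weak type (on-path payoff 599) won't mimic when 599 ≥ 1981 − 146·t*, i.e. t* ≥ 9.47.
Both must hold, so t* = max(9.47, 14.09) = 14.09. The moderate type's constraint binds.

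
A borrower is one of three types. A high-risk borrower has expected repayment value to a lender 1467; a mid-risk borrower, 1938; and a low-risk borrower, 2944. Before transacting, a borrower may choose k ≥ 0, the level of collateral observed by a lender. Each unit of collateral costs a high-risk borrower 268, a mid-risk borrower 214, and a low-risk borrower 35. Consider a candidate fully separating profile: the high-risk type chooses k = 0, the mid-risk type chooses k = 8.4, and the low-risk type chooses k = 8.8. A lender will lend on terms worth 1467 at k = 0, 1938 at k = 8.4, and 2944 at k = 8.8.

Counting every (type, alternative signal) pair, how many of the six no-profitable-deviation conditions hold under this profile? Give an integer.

4

Mid-risk (own payoff 1938 − 214×8.4 = 140.4): to k=0 gives 1467 → profitable ✗; to k=8.8 gives 2944 − 214×8.8 = 1060.8 → profitable ✗.
High-risk (own payoff 1467): to k=8.4 gives 1938 − 268×8.4 = -313.2 → no gain ✓; to k=8.8 gives 2944 − 268×8.8 = 585.6 → no gain ✓.
Low-risk (own payoff 2944 − 35×8.8 = 2636): to k=0 gives 1467 → no gain ✓; to k=8.4 gives 1938 − 35×8.4 = 1644 → no gain ✓.
4 of the 6 constraints hold; not an equilibrium.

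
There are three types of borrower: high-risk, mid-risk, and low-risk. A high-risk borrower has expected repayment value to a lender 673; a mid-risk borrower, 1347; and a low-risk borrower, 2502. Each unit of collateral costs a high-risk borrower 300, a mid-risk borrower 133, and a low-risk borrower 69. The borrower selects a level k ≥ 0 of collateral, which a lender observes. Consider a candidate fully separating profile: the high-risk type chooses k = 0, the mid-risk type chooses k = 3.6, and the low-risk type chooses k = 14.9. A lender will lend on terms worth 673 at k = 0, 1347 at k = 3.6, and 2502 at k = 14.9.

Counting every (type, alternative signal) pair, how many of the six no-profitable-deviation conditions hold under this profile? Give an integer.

6

Mid-risk (own payoff 1347 − 133×3.6 = 868.2): to k=0 gives 673 → no gain ✓; to k=14.9 gives 2502 − 133×14.9 = 520.3 → no gain ✓.
High-risk (own payoff 673): to k=3.6 gives 1347 − 300×3.6 = 267 → no gain ✓; to k=14.9 gives 2502 − 300×14.9 = -1968 → no gain ✓.
Low-risk (own payoff 2502 − 69×14.9 = 1473.9): to k=0 gives 673 → no gain ✓; to k=3.6 gives 1347 − 69×3.6 = 1098.6 → no gain ✓.
6 of the 6 constraints hold; this profile is a separating equilibrium.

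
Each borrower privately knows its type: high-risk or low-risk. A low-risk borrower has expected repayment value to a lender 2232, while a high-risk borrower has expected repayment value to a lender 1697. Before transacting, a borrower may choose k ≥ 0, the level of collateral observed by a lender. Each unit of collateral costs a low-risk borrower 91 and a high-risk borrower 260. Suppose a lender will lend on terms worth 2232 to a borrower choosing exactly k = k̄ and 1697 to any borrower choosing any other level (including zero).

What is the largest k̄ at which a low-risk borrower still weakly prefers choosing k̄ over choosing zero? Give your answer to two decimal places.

Choosing k̄ yields the low-risk type 2232 − 91·k̄; choosing zero yields 1697.
The low-risk type is indifferent at 2232 − 91·k̄ = 1697, i.e. k̄ = (2232 − 1697) / 91 ≈ 5.88.
For any k̄ above 5.88 the low-risk type would rather pool at zero, so separation collapses.

5.88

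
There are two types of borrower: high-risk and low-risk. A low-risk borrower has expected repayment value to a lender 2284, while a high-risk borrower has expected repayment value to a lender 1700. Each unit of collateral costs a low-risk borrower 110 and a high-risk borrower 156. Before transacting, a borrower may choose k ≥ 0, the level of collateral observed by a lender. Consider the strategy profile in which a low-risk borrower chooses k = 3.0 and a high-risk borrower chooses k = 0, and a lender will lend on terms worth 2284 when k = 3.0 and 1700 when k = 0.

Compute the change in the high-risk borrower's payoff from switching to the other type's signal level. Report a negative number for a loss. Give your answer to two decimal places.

116.00

Playing k = 0 the high-risk borrower receives 1700.
Deviating to k = 3.0 brings payment 2284 at cost 156 × 3.0 = 468, netting 1816.
Gain from deviating: 1816 − 1700 = 116.00.
The gain is positive, so the high-risk type's incentive-compatibility constraint is violated — this profile is not a separating equilibrium.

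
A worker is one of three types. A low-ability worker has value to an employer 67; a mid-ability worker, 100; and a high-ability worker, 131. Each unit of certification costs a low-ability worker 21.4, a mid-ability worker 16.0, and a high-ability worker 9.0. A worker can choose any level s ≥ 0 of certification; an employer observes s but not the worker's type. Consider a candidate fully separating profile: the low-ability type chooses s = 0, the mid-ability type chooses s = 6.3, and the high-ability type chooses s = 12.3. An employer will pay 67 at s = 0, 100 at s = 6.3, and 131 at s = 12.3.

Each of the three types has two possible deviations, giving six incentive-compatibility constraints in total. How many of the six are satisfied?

Mid-ability (own payoff 100 − 16.0×6.3 = -0.8): to s=0 gives 67 → profitable ✗; to s=12.3 gives 131 − 16.0×12.3 = -65.8 → no gain ✓.
Low-ability (own payoff 67): to s=6.3 gives 100 − 21.4×6.3 = -34.82 → no gain ✓; to s=12.3 gives 131 − 21.4×12.3 = -132.22 → no gain ✓.
High-ability (own payoff 131 − 9.0×12.3 = 20.3): to s=0 gives 67 → profitable ✗; to s=6.3 gives 100 − 9.0×6.3 = 43.3 → profitable ✗.
3 of the 6 constraints hold; not an equilibrium.

3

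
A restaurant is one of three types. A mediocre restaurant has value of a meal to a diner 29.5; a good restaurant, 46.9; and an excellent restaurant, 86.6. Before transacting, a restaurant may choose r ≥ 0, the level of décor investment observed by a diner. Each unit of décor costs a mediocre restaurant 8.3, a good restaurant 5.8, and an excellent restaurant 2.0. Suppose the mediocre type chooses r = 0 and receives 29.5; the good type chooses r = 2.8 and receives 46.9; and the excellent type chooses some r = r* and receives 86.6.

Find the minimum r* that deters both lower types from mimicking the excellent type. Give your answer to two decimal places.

9.64

Good type (on-path payoff 46.9 − 5.8×2.8 = 30.66) won't mimic when 30.66 ≥ 86.6 − 5.8·r*, i.e. r* ≥ 9.64.
Mediocre type (on-path payoff 29.5) won't mimic when 29.5 ≥ 86.6 − 8.3·r*, i.e. r* ≥ 6.88.
Both must hold, so r* = max(6.88, 9.64) = 9.64. The good type's constraint binds.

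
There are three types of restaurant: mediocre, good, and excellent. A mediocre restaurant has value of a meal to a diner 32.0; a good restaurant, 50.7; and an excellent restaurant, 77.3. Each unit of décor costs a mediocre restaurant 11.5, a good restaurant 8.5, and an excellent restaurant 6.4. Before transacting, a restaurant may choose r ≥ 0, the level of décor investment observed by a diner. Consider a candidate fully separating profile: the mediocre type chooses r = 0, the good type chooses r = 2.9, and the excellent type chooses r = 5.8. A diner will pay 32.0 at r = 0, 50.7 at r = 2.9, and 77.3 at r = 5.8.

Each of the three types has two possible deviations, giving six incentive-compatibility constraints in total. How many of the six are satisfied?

4

Excellent (own payoff 77.3 − 6.4×5.8 = 40.18): to r=0 gives 32.0 → no gain ✓; to r=2.9 gives 50.7 − 6.4×2.9 = 32.14 → no gain ✓.
Good (own payoff 50.7 − 8.5×2.9 = 26.05): to r=0 gives 32.0 → profitable ✗; to r=5.8 gives 77.3 − 8.5×5.8 = 28 → profitable ✗.
Mediocre (own payoff 32.0): to r=2.9 gives 50.7 − 11.5×2.9 = 17.35 → no gain ✓; to r=5.8 gives 77.3 − 11.5×5.8 = 10.6 → no gain ✓.
4 of the 6 constraints hold; not an equilibrium.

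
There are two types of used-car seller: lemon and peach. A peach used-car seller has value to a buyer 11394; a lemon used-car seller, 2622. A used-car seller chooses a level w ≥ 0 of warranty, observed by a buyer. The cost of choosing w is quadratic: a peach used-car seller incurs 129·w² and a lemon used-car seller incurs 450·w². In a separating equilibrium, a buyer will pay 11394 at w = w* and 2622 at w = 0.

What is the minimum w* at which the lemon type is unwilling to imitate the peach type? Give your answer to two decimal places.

4.42

The lemon type at w = 0 receives 2622; imitating at w* yields 11394 − 450·w*².
Indifference: 2622 = 11394 − 450·w*², so w*² = (11394 − 2622) / 450 ≈ 19.4933.
w* = √19.4933 ≈ 4.42.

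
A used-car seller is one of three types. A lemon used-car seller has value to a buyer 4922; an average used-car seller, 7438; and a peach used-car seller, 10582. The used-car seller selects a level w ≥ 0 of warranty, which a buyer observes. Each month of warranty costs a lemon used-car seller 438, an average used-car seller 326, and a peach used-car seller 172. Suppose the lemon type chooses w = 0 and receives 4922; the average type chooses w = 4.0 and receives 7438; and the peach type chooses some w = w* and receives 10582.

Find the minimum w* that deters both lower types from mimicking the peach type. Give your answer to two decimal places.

13.64

Average type (on-path payoff 7438 − 326×4.0 = 6134) won't mimic when 6134 ≥ 10582 − 326·w*, i.e. w* ≥ 13.64.
Lemon type (on-path payoff 4922) won't mimic when 4922 ≥ 10582 − 438·w*, i.e. w* ≥ 12.92.
Both must hold, so w* = max(12.92, 13.64) = 13.64. The average type's constraint binds.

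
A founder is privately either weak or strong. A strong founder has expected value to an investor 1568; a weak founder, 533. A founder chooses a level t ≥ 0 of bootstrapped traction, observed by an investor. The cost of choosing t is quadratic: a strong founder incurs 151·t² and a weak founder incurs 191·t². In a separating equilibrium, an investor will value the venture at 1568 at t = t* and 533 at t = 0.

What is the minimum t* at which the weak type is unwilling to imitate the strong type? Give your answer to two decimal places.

The weak type at t = 0 receives 533; imitating at t* yields 1568 − 191·t*².
Indifference: 533 = 1568 − 191·t*², so t*² = (1568 − 533) / 191 ≈ 5.4188.
t* = √5.4188 ≈ 2.33.

2.33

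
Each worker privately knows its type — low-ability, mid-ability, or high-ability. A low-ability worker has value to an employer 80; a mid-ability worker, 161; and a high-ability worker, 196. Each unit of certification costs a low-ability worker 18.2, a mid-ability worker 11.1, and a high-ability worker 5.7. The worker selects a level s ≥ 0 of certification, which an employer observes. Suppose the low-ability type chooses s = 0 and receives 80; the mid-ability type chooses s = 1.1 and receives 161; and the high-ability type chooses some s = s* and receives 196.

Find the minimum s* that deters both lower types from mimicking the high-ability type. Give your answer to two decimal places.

6.37

Mid-ability type (on-path payoff 161 − 11.1×1.1 = 148.79) won't mimic when 148.79 ≥ 196 − 11.1·s*, i.e. s* ≥ 4.25.
Low-ability type (on-path payoff 80) won't mimic when 80 ≥ 196 − 18.2·s*, i.e. s* ≥ 6.37.
Both must hold, so s* = max(6.37, 4.25) = 6.37. The low-ability type's constraint binds.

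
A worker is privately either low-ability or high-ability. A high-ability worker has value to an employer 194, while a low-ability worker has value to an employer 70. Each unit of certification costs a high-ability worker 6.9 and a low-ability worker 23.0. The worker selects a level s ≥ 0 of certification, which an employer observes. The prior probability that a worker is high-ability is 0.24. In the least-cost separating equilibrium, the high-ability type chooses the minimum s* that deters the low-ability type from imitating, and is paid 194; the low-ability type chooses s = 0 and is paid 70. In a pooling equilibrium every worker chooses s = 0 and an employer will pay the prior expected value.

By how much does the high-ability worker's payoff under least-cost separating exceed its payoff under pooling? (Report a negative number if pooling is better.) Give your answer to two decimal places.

57.04

Least-cost separating signal: s* solves 70 = 194 − 23.0·s*, so s* = (194 − 70)/23.0 ≈ 5.3913.
High-ability type's separating payoff: 194 − 6.9 × s* = 194 − 6.9 × (194 − 70)/23.0 = 194 − 855.6/23.0 = 156.8.
Pooling payoff: 0.24 × 194 + 0.76 × 70 = 99.76.
Difference: 156.8 − 99.76 = 57.04.
The high-ability type prefers to separate.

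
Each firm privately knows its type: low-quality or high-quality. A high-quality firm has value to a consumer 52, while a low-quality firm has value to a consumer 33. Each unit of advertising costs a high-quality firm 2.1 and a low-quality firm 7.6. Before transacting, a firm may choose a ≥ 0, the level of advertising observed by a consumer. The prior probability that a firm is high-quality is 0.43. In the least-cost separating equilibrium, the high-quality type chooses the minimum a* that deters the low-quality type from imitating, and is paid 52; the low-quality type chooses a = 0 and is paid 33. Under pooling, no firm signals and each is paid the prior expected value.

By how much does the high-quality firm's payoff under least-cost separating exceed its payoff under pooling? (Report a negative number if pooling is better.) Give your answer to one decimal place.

5.6

Least-cost separating signal: a* solves 33 = 52 − 7.6·a*, so a* = (52 − 33)/7.6 = 2.5.
High-quality type's separating payoff: 52 − 2.1 × a* = 52 − 2.1 × (52 − 33)/7.6 = 52 − 39.9/7.6 = 46.75.
Pooling payoff: 0.43 × 52 + 0.57 × 33 = 41.17.
Difference: 46.75 − 41.17 = 5.58, i.e. 5.6 to one decimal place.
The high-quality type prefers to separate.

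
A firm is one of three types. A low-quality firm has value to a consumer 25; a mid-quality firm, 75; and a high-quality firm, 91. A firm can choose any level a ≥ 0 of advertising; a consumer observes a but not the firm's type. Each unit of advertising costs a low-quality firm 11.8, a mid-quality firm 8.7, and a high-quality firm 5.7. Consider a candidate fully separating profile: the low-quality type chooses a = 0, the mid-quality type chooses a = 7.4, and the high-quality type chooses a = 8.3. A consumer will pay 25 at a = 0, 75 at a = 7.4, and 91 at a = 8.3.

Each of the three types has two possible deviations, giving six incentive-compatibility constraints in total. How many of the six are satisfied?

4

High-quality (own payoff 91 − 5.7×8.3 = 43.69): to a=0 gives 25 → no gain ✓; to a=7.4 gives 75 − 5.7×7.4 = 32.82 → no gain ✓.
Low-quality (own payoff 25): to a=7.4 gives 75 − 11.8×7.4 = -12.32 → no gain ✓; to a=8.3 gives 91 − 11.8×8.3 = -6.94 → no gain ✓.
Mid-quality (own payoff 75 − 8.7×7.4 = 10.62): to a=0 gives 25 → profitable ✗; to a=8.3 gives 91 − 8.7×8.3 = 18.79 → profitable ✗.
4 of the 6 constraints hold; not an equilibrium.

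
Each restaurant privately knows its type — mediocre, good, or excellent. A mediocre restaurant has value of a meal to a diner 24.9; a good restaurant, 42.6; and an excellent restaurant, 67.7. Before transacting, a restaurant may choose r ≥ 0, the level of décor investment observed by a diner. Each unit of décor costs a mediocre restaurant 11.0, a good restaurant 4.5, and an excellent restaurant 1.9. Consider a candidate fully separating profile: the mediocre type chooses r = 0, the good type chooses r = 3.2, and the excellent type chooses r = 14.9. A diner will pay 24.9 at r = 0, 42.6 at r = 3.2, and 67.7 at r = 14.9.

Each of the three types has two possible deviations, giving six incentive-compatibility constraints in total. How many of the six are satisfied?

6

Good (own payoff 42.6 − 4.5×3.2 = 28.2): to r=0 gives 24.9 → no gain ✓; to r=14.9 gives 67.7 − 4.5×14.9 = 0.65 → no gain ✓.
Mediocre (own payoff 24.9): to r=3.2 gives 42.6 − 11.0×3.2 = 7.4 → no gain ✓; to r=14.9 gives 67.7 − 11.0×14.9 = -96.2 → no gain ✓.
Excellent (own payoff 67.7 − 1.9×14.9 = 39.39): to r=0 gives 24.9 → no gain ✓; to r=3.2 gives 42.6 − 1.9×3.2 = 36.52 → no gain ✓.
6 of the 6 constraints hold; this profile is a separating equilibrium.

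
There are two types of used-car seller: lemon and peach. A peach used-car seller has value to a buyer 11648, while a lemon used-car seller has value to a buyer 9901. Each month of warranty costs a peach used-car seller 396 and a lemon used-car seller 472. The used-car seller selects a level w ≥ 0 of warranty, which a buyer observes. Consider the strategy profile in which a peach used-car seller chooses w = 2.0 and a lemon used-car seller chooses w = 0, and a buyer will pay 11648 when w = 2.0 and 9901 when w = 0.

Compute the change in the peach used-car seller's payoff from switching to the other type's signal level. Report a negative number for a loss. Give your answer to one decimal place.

Playing w = 2.0 the peach used-car seller receives 11648 − 396 × 2.0 = 10856.
Deviating to w = 0 yields 9901 instead.
Gain from deviating: 9901 − 10856 = -955.0.
The gain is negative, so the peach type's incentive-compatibility constraint is satisfied.

-955.0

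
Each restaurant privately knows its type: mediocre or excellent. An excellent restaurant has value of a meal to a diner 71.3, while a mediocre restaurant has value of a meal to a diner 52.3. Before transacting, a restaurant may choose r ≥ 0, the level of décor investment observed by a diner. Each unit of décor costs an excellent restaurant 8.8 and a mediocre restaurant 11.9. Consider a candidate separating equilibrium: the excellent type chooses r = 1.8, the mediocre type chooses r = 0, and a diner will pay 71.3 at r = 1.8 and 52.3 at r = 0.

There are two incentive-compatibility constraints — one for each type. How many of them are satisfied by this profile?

2

Mediocre type: stay at 0 → 52.3; mimic → 71.3 − 11.9 × 1.8 = 49.88. IC holds (52.3 ≥ 49.88).
Excellent type: signal → 71.3 − 8.8 × 1.8 = 55.46; deviate to 0 → 52.3. IC holds (55.46 ≥ 52.3).
2 of 2 constraints hold, so this is a separating equilibrium.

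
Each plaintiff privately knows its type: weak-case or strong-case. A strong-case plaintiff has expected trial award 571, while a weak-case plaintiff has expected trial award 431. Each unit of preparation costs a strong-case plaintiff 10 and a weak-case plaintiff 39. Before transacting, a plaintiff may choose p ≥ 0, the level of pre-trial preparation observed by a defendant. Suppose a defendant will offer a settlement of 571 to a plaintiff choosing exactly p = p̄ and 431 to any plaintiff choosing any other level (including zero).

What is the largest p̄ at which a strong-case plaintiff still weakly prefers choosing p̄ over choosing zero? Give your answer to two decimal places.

14.00

Choosing p̄ yields the strong-case type 571 − 10·p̄; choosing zero yields 431.
The strong-case type is indifferent at 571 − 10·p̄ = 431, i.e. p̄ = (571 − 431) / 10 = 14.00.
For any p̄ above 14.00 the strong-case type would rather pool at zero, so separation collapses.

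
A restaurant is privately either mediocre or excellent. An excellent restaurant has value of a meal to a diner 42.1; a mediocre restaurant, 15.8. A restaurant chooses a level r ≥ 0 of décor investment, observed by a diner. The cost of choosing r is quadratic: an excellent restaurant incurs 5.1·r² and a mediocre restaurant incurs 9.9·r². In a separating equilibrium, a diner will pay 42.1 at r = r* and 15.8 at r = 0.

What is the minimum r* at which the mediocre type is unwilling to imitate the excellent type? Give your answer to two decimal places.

1.63

The mediocre type at r = 0 receives 15.8; imitating at r* yields 42.1 − 9.9·r*².
Indifference: 15.8 = 42.1 − 9.9·r*², so r*² = (42.1 − 15.8) / 9.9 ≈ 2.6566.
r* = √2.6566 ≈ 1.63.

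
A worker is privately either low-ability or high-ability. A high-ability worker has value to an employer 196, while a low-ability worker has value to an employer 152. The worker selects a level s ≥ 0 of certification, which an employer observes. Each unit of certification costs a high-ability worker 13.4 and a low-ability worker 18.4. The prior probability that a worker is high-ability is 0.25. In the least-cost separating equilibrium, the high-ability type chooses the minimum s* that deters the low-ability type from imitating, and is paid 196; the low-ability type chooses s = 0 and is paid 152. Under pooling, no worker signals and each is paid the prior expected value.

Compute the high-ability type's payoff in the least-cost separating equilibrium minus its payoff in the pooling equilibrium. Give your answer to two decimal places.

Least-cost separating signal: s* solves 152 = 196 − 18.4·s*, so s* = (196 − 152)/18.4 ≈ 2.3913.
High-ability type's separating payoff: 196 − 13.4 × s* = 196 − 13.4 × (196 − 152)/18.4 = 196 − 589.6/18.4 ≈ 163.9565.
Pooling payoff: 0.25 × 196 + 0.75 × 152 = 163.
Difference: 163.9565 − 163 = 0.9565, i.e. 0.96 to two decimal places.
The high-ability type prefers to separate.

0.96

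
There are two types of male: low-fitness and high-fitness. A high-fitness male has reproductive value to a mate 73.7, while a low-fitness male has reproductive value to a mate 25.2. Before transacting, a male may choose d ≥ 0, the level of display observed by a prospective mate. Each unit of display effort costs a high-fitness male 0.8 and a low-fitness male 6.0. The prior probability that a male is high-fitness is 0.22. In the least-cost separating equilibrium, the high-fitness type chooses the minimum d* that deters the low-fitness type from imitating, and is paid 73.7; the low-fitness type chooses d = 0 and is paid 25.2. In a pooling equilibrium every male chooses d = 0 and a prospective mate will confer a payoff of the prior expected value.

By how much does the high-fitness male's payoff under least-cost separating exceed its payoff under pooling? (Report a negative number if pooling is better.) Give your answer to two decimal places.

Least-cost separating signal: d* solves 25.2 = 73.7 − 6.0·d*, so d* = (73.7 − 25.2)/6.0 ≈ 8.0833.
High-fitness type's separating payoff: 73.7 − 0.8 × d* = 73.7 − 0.8 × (73.7 − 25.2)/6.0 = 73.7 − 38.8/6.0 ≈ 67.2333.
Pooling payoff: 0.22 × 73.7 + 0.78 × 25.2 = 35.87.
Difference: 67.2333 − 35.87 = 31.3633, i.e. 31.36 to two decimal places.
The high-fitness type prefers to separate.

31.36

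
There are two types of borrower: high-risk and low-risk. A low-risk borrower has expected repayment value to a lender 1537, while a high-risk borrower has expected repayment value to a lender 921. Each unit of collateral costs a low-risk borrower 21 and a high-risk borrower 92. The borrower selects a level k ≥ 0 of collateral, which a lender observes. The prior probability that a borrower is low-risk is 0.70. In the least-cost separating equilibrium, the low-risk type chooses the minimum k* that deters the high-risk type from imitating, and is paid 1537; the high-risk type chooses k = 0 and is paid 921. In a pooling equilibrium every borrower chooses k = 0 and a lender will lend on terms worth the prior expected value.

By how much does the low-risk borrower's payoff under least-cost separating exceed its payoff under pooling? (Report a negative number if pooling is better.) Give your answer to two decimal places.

44.19

Least-cost separating signal: k* solves 921 = 1537 − 92·k*, so k* = (1537 − 921)/92 ≈ 6.6957.
Low-risk type's separating payoff: 1537 − 21 × k* = 1537 − 21 × (1537 − 921)/92 = 1537 − 12936/92 ≈ 1396.3913.
Pooling payoff: 0.70 × 1537 + 0.30 × 921 = 1352.2.
Difference: 1396.3913 − 1352.2 = 44.1913, i.e. 44.19 to two decimal places.
The low-risk type prefers to separate.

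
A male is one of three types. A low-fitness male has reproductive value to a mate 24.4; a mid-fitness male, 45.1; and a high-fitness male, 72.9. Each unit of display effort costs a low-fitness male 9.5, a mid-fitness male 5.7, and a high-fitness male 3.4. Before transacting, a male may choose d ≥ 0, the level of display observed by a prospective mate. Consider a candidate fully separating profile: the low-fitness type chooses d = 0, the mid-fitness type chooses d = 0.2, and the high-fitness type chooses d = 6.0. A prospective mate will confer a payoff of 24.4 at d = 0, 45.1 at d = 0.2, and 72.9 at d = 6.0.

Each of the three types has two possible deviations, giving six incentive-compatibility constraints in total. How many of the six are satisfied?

High-fitness (own payoff 72.9 − 3.4×6.0 = 52.5): to d=0 gives 24.4 → no gain ✓; to d=0.2 gives 45.1 − 3.4×0.2 = 44.42 → no gain ✓.
Low-fitness (own payoff 24.4): to d=0.2 gives 45.1 − 9.5×0.2 = 43.2 → profitable ✗; to d=6.0 gives 72.9 − 9.5×6.0 = 15.9 → no gain ✓.
Mid-fitness (own payoff 45.1 − 5.7×0.2 = 43.96): to d=0 gives 24.4 → no gain ✓; to d=6.0 gives 72.9 − 5.7×6.0 = 38.7 → no gain ✓.
5 of the 6 constraints hold; not an equilibrium.

5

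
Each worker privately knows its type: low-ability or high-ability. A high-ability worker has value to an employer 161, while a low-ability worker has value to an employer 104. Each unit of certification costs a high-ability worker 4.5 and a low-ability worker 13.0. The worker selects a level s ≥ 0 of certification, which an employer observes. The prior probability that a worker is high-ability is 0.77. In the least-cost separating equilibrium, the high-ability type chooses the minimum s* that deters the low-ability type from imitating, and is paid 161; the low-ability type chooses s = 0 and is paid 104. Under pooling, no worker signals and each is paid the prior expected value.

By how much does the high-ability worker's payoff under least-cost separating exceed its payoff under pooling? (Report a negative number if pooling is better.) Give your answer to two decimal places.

-6.62

Least-cost separating signal: s* solves 104 = 161 − 13.0·s*, so s* = (161 − 104)/13.0 ≈ 4.3846.
High-ability type's separating payoff: 161 − 4.5 × s* = 161 − 4.5 × (161 − 104)/13.0 = 161 − 256.5/13.0 ≈ 141.2692.
Pooling payoff: 0.77 × 161 + 0.23 × 104 = 147.89.
Difference: 141.2692 − 147.89 = -6.6208, i.e. -6.62 to two decimal places.
The high-ability type would prefer the pooling outcome.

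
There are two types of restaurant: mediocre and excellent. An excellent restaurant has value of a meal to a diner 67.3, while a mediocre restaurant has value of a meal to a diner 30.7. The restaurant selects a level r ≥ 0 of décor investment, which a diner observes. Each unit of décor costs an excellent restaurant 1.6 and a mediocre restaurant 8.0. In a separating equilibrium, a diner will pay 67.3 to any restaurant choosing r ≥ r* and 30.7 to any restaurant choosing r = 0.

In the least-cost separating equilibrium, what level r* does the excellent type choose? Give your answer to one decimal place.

4.6

A mediocre restaurant choosing r = 0 receives 30.7.
Imitating at r* instead would pay 67.3 at cost 8.0·r*, netting 67.3 − 8.0·r*.
Indifference: 30.7 = 67.3 − 8.0·r*, so r* = (67.3 − 30.7) / 8.0 ≈ 4.6.
At r* the mediocre type's incentive constraint just binds; the excellent type strictly prefers r* since its per-unit cost is lower.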